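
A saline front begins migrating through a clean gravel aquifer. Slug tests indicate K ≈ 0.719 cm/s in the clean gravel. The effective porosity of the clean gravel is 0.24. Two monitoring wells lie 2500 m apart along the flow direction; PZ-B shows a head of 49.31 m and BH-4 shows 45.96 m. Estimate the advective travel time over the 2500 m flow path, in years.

Convert K: 0.719 cm/s × 864 = 621.2 m/day.
Hydraulic gradient i = (49.31 − 45.96) / 2500 = 3.35 / 2500 = 0.001340.
Darcy flux q = K · i = 621.2 × 0.001340 = 0.8324 m/day.
Seepage velocity v = q / n_e = 0.8324 / 0.24 = 3.468 m/day.
Travel time t = L / v = 2500 / 3.468 = 720.8 days = 1.973 years.

1.97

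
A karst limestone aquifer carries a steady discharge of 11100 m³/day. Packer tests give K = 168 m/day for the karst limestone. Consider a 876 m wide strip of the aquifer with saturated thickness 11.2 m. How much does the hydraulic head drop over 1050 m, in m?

Cross-sectional area A = 876 × 11.2 = 9811 m².
From Q = K·A·i, i = Q / (K·A) = 11100 / (168.0 × 9811) = 0.006734.
Head loss Δh = i · L = 0.006734 × 1050 = 7.071 m.

7.07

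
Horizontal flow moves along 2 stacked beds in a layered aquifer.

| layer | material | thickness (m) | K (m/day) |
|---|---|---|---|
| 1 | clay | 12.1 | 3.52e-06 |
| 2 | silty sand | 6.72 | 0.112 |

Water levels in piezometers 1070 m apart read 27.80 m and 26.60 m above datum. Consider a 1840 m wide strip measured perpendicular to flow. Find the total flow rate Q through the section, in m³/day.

1.55

Flow is parallel to layering, so each bed carries its own Darcy discharge and the transmissivities add.
Σ(K_i·b_i) = 3.52e-06×12.1 + 0.112×6.72 = 0.7527 m²/day.
Hydraulic gradient i = (27.80 − 26.60) / 1070 = 1.2 / 1070 = 0.001121.
Q = Σ(K_i·b_i) · W · i = 0.7527 × 1840 × 0.001121 = 1.553 m³/day.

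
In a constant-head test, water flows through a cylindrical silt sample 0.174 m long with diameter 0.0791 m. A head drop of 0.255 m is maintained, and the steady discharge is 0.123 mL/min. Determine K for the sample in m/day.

Cross-sectional area A = π·(d/2)² = π × (0.0791/2)² = 0.004914 m².
Convert discharge: 0.123 mL/min = 2.050e-09 m³/s.
Darcy's law rearranged: K = Q·L / (A·Δh) = 2.050e-09 × 0.174 / (0.004914 × 0.255) = 2.847e-07 m/s = 0.02459 m/day.

0.0246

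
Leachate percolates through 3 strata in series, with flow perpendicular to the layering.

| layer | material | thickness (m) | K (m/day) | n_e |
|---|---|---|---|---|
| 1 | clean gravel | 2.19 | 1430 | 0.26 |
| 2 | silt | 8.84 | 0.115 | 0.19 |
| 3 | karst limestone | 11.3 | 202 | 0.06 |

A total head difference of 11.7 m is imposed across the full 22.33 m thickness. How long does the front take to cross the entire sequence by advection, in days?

With flow normal to the layers, continuity requires the same specific discharge q through every layer.
Σ(b_i/K_i) = 2.19/1430 + 8.84/0.115 + 11.3/202 = 76.93 d.
q = Δh / Σ(b_i/K_i) = 11.7 / 76.93 = 0.1521 m/day.
In each layer the seepage velocity is v_i = q/n_i, so the layer transit time is t_i = b_i·n_i / q:
  layer 1 (clean gravel): t_1 = 2.19 × 0.26 / 0.1521 = 3.744 d
  layer 2 (silt): t_2 = 8.84 × 0.19 / 0.1521 = 11.04 d
  layer 3 (karst limestone): t_3 = 11.3 × 0.06 / 0.1521 = 4.458 d
Total t = Σ t_i = 19.24 days.

19.2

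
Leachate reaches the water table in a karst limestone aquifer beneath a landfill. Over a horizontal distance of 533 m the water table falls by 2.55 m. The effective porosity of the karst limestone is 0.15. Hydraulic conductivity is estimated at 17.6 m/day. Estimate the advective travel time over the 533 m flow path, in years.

2.60

Hydraulic gradient i = Δh / L = 2.55 / 533 = 0.004784.
Darcy flux q = K · i = 17.60 × 0.004784 = 0.08420 m/day.
Seepage velocity v = q / n_e = 0.08420 / 0.15 = 0.5614 m/day.
Travel time t = L / v = 533 / 0.5614 = 949.5 days = 2.600 years.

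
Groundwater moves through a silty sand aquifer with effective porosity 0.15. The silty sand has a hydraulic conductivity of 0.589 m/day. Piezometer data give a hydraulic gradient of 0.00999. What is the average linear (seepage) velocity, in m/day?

Hydraulic gradient i = 0.00999.
Darcy flux q = K · i = 0.5890 × 0.009990 = 0.005884 m/day.
Seepage velocity v = q / n_e = 0.005884 / 0.15 = 0.03923 m/day.

0.0392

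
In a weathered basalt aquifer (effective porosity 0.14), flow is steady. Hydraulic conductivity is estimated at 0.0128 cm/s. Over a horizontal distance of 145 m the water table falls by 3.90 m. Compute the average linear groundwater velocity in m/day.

2.12

Convert K: 0.0128 cm/s × 864 = 11.06 m/day.
Hydraulic gradient i = Δh / L = 3.90 / 145 = 0.02690.
Darcy flux q = K · i = 11.06 × 0.02690 = 0.2975 m/day.
Seepage velocity v = q / n_e = 0.2975 / 0.14 = 2.125 m/day.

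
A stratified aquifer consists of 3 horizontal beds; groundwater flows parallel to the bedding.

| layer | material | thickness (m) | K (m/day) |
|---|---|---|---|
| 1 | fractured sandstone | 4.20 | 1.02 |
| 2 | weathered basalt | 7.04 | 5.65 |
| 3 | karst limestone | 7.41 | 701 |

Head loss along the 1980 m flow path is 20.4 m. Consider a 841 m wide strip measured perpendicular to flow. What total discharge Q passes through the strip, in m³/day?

Flow is parallel to layering, so each bed carries its own Darcy discharge and the transmissivities add.
Σ(K_i·b_i) = 1.02×4.20 + 5.65×7.04 + 701×7.41 = 5238 m²/day.
Hydraulic gradient i = Δh / L = 20.4 / 1980 = 0.01030.
Q = Σ(K_i·b_i) · W · i = 5238 × 841 × 0.01030 = 45391 m³/day.

45400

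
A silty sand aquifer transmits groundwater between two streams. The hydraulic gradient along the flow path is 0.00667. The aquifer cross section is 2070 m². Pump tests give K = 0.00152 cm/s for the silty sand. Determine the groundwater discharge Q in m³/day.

Convert K: 0.00152 cm/s × 864 = 1.313 m/day.
Hydraulic gradient i = 0.00667.
Darcy's law: Q = K · A · i = 1.313 × 2070 × 0.006670 = 18.13 m³/day.

18.1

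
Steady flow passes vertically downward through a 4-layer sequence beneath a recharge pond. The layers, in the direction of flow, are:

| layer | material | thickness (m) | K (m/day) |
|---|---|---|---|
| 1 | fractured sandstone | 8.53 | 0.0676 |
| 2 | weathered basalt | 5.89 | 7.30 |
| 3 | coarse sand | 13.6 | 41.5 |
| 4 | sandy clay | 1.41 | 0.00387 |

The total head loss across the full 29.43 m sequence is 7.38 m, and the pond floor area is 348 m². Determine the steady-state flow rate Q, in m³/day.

5.22

Flow is perpendicular to layering, so the layers act in series and the equivalent K is the thickness-weighted harmonic mean.
Total thickness L = 8.53 + 5.89 + 13.6 + 1.41 = 29.43 m.
Σ(b_i/K_i) = 8.53/0.0676 + 5.89/7.30 + 13.6/41.5 + 1.41/0.00387 = 491.7 d.
K_eq = L / Σ(b_i/K_i) = 29.43 / 491.7 = 0.05986 m/day.
Q = K_eq · A · (Δh/L) = 0.05986 × 348 × (7.38/29.43) = 5.224 m³/day.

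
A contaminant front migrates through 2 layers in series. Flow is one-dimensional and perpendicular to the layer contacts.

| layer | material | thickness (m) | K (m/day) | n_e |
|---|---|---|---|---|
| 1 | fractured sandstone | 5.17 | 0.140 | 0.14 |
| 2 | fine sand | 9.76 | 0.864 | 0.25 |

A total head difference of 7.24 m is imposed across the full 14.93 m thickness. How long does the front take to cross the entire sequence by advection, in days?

21.1

With flow normal to the layers, continuity requires the same specific discharge q through every layer.
Σ(b_i/K_i) = 5.17/0.140 + 9.76/0.864 = 48.22 d.
q = Δh / Σ(b_i/K_i) = 7.24 / 48.22 = 0.1501 m/day.
In each layer the seepage velocity is v_i = q/n_i, so the layer transit time is t_i = b_i·n_i / q:
  layer 1 (fractured sandstone): t_1 = 5.17 × 0.14 / 0.1501 = 4.821 d
  layer 2 (fine sand): t_2 = 9.76 × 0.25 / 0.1501 = 16.25 d
Total t = Σ t_i = 21.07 days.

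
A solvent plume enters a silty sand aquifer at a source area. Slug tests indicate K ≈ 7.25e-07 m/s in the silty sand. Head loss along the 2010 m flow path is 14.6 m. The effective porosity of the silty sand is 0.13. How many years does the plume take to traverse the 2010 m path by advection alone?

Convert K: 7.25e-07 m/s × 86400 = 0.06264 m/day.
Hydraulic gradient i = Δh / L = 14.6 / 2010 = 0.007264.
Darcy flux q = K · i = 0.06264 × 0.007264 = 0.0004550 m/day.
Seepage velocity v = q / n_e = 0.0004550 / 0.13 = 0.003500 m/day.
Travel time t = L / v = 2010 / 0.003500 = 5.743e+05 days = 1572 years.

1570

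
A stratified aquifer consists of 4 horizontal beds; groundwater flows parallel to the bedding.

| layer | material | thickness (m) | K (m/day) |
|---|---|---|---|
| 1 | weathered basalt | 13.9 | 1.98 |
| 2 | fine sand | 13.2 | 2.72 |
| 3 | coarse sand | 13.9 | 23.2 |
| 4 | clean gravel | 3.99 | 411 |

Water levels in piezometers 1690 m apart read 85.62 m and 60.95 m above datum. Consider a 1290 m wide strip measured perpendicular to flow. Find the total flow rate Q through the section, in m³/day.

38100

Flow is parallel to layering, so each bed carries its own Darcy discharge and the transmissivities add.
Σ(K_i·b_i) = 1.98×13.9 + 2.72×13.2 + 23.2×13.9 + 411×3.99 = 2026 m²/day.
Hydraulic gradient i = (85.62 − 60.95) / 1690 = 24.67 / 1690 = 0.01460.
Q = Σ(K_i·b_i) · W · i = 2026 × 1290 × 0.01460 = 38148 m³/day.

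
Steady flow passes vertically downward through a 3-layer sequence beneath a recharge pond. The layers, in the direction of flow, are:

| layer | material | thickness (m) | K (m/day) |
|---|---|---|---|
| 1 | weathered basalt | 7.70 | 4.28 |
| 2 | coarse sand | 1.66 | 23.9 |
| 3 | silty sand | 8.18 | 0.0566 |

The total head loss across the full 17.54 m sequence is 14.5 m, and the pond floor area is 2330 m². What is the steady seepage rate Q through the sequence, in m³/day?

231

Flow is perpendicular to layering, so the layers act in series and the equivalent K is the thickness-weighted harmonic mean.
Total thickness L = 7.70 + 1.66 + 8.18 = 17.54 m.
Σ(b_i/K_i) = 7.70/4.28 + 1.66/23.9 + 8.18/0.0566 = 146.4 d.
K_eq = L / Σ(b_i/K_i) = 17.54 / 146.4 = 0.1198 m/day.
Q = K_eq · A · (Δh/L) = 0.1198 × 2330 × (14.5/17.54) = 230.8 m³/day.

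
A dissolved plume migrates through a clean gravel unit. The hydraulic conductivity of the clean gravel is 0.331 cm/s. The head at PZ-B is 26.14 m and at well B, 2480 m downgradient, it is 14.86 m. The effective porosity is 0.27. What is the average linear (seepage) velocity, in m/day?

Convert K: 0.331 cm/s × 864 = 286.0 m/day.
Hydraulic gradient i = (26.14 − 14.86) / 2480 = 11.28 / 2480 = 0.004548.
Darcy flux q = K · i = 286.0 × 0.004548 = 1.301 m/day.
Seepage velocity v = q / n_e = 1.301 / 0.27 = 4.818 m/day.

4.82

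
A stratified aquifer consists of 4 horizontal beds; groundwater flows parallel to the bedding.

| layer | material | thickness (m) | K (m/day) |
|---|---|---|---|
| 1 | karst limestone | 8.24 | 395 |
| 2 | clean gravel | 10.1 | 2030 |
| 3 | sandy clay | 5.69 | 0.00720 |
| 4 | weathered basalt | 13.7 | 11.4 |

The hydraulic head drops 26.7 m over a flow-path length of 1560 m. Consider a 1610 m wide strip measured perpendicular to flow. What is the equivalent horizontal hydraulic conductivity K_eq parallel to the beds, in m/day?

Flow is parallel to layering, so each bed carries its own Darcy discharge and the transmissivities add.
Σ(K_i·b_i) = 395×8.24 + 2030×10.1 + 0.00720×5.69 + 11.4×13.7 = 23914 m²/day.
Total thickness b = 37.73 m, so K_eq = Σ(K_i·b_i)/b = 633.8 m/day.

634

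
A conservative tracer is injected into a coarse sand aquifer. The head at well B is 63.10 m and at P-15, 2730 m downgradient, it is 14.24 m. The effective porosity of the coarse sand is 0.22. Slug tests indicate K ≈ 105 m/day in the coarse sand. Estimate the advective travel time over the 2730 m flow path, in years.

0.875

Hydraulic gradient i = (63.10 − 14.24) / 2730 = 48.86 / 2730 = 0.01790.
Darcy flux q = K · i = 105.0 × 0.01790 = 1.879 m/day.
Seepage velocity v = q / n_e = 1.879 / 0.22 = 8.542 m/day.
Travel time t = L / v = 2730 / 8.542 = 319.6 days = 0.8750 years.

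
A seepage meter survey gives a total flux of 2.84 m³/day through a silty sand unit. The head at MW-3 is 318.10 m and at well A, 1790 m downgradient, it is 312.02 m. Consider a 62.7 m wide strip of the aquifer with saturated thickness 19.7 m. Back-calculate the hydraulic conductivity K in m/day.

Cross-sectional area A = 62.7 × 19.7 = 1235 m².
Hydraulic gradient i = (318.10 − 312.02) / 1790 = 6.08 / 1790 = 0.003397.
From Q = K·A·i, K = Q / (A·i) = 2.84 / (1235 × 0.003397) = 0.6769 m/day.

0.677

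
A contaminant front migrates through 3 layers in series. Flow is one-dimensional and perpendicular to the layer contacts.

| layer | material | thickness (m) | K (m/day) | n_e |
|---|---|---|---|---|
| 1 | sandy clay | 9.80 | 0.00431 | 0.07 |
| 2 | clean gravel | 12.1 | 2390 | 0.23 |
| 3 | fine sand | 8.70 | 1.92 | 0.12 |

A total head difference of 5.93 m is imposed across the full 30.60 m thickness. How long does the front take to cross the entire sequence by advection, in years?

With flow normal to the layers, continuity requires the same specific discharge q through every layer.
Σ(b_i/K_i) = 9.80/0.00431 + 12.1/2390 + 8.70/1.92 = 2278 d.
q = Δh / Σ(b_i/K_i) = 5.93 / 2278 = 0.002603 m/day.
In each layer the seepage velocity is v_i = q/n_i, so the layer transit time is t_i = b_i·n_i / q:
  layer 1 (sandy clay): t_1 = 9.80 × 0.07 / 0.002603 = 263.6 d
  layer 2 (clean gravel): t_2 = 12.1 × 0.23 / 0.002603 = 1069 d
  layer 3 (fine sand): t_3 = 8.70 × 0.12 / 0.002603 = 401.1 d
Total t = Σ t_i = 1734 days = 4.747 years.

4.75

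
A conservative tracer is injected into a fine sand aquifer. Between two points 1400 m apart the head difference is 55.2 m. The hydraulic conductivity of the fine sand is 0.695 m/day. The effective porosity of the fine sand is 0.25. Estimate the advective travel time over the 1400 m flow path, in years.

Hydraulic gradient i = Δh / L = 55.2 / 1400 = 0.03943.
Darcy flux q = K · i = 0.6950 × 0.03943 = 0.02740 m/day.
Seepage velocity v = q / n_e = 0.02740 / 0.25 = 0.1096 m/day.
Travel time t = L / v = 1400 / 0.1096 = 12772 days = 34.97 years.

35.0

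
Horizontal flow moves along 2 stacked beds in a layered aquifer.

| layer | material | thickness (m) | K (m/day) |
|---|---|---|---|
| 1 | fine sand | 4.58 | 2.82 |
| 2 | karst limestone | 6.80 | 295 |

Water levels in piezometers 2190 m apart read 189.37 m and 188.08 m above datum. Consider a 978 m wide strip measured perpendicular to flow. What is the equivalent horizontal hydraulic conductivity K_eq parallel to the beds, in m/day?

Flow is parallel to layering, so each bed carries its own Darcy discharge and the transmissivities add.
Σ(K_i·b_i) = 2.82×4.58 + 295×6.80 = 2019 m²/day.
Total thickness b = 11.38 m, so K_eq = Σ(K_i·b_i)/b = 177.4 m/day.

177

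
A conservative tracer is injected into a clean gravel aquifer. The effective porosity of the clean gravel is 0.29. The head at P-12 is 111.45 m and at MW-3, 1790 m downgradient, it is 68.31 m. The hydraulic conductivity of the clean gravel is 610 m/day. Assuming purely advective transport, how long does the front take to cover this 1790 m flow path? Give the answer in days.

Hydraulic gradient i = (111.45 − 68.31) / 1790 = 43.14 / 1790 = 0.02410.
Darcy flux q = K · i = 610.0 × 0.02410 = 14.70 m/day.
Seepage velocity v = q / n_e = 14.70 / 0.29 = 50.69 m/day.
Travel time t = L / v = 1790 / 50.69 = 35.31 days.

35.3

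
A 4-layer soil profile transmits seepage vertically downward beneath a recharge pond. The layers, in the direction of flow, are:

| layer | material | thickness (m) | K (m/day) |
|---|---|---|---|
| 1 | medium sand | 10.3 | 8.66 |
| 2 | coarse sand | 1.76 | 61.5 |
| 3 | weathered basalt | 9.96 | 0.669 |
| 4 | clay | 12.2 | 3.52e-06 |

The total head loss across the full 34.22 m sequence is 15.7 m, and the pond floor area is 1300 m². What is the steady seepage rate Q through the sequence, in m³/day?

Flow is perpendicular to layering, so the layers act in series and the equivalent K is the thickness-weighted harmonic mean.
Total thickness L = 10.3 + 1.76 + 9.96 + 12.2 = 34.22 m.
Σ(b_i/K_i) = 10.3/8.66 + 1.76/61.5 + 9.96/0.669 + 12.2/3.52e-06 = 3.466e+06 d.
K_eq = L / Σ(b_i/K_i) = 34.22 / 3.466e+06 = 9.873e-06 m/day.
Q = K_eq · A · (Δh/L) = 9.873e-06 × 1300 × (15.7/34.22) = 0.005889 m³/day.

0.00589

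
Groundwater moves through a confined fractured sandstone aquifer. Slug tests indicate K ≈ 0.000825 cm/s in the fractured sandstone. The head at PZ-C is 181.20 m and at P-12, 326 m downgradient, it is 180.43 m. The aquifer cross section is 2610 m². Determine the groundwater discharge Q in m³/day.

Convert K: 0.000825 cm/s × 864 = 0.7128 m/day.
Hydraulic gradient i = (181.20 − 180.43) / 326 = 0.77 / 326 = 0.002362.
Darcy's law: Q = K · A · i = 0.7128 × 2610 × 0.002362 = 4.394 m³/day.

4.39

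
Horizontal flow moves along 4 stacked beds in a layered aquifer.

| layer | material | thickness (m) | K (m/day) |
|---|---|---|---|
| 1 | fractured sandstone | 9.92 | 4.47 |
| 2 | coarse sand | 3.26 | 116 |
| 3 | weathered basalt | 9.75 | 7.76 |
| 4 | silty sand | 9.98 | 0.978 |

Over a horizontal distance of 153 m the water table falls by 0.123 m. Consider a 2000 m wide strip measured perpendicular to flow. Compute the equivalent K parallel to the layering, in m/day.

15.4

Flow is parallel to layering, so each bed carries its own Darcy discharge and the transmissivities add.
Σ(K_i·b_i) = 4.47×9.92 + 116×3.26 + 7.76×9.75 + 0.978×9.98 = 507.9 m²/day.
Total thickness b = 32.91 m, so K_eq = Σ(K_i·b_i)/b = 15.43 m/day.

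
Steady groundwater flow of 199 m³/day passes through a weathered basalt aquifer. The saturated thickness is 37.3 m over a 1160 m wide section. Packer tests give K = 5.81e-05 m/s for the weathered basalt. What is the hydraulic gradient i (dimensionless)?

0.000916

Convert K: 5.81e-05 m/s × 86400 = 5.020 m/day.
Cross-sectional area A = 1160 × 37.3 = 43268 m².
From Q = K·A·i, i = Q / (K·A) = 199 / (5.020 × 43268) = 0.0009162.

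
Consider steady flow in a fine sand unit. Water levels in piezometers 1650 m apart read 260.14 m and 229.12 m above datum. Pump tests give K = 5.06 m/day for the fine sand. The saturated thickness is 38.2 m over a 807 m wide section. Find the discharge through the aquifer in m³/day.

2930

Cross-sectional area A = 807 × 38.2 = 30827 m².
Hydraulic gradient i = (260.14 − 229.12) / 1650 = 31.02 / 1650 = 0.01880.
Darcy's law: Q = K · A · i = 5.060 × 30827 × 0.01880 = 2933 m³/day.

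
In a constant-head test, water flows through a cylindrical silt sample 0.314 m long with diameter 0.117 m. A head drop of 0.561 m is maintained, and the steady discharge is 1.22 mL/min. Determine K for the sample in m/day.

0.0915

Cross-sectional area A = π·(d/2)² = π × (0.117/2)² = 0.01075 m².
Convert discharge: 1.22 mL/min = 2.033e-08 m³/s.
Darcy's law rearranged: K = Q·L / (A·Δh) = 2.033e-08 × 0.314 / (0.01075 × 0.561) = 1.059e-06 m/s = 0.09146 m/day.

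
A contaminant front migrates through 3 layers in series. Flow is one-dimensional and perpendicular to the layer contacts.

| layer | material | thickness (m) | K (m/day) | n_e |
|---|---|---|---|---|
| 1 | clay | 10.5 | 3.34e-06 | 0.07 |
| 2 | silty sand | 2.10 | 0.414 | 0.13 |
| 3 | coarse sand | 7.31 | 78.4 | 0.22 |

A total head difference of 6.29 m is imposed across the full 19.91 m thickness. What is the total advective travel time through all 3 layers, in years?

With flow normal to the layers, continuity requires the same specific discharge q through every layer.
Σ(b_i/K_i) = 10.5/3.34e-06 + 2.10/0.414 + 7.31/78.4 = 3.144e+06 d.
q = Δh / Σ(b_i/K_i) = 6.29 / 3.144e+06 = 2.001e-06 m/day.
In each layer the seepage velocity is v_i = q/n_i, so the layer transit time is t_i = b_i·n_i / q:
  layer 1 (clay): t_1 = 10.5 × 0.07 / 2.001e-06 = 3.674e+05 d
  layer 2 (silty sand): t_2 = 2.10 × 0.13 / 2.001e-06 = 1.364e+05 d
  layer 3 (coarse sand): t_3 = 7.31 × 0.22 / 2.001e-06 = 8.038e+05 d
Total t = Σ t_i = 1.308e+06 days = 3580 years.

3580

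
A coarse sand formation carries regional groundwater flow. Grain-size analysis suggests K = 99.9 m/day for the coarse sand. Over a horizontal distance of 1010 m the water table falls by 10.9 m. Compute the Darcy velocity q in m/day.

1.08

Hydraulic gradient i = Δh / L = 10.9 / 1010 = 0.01079.
Specific discharge q = K · i = 99.90 × 0.01079 = 1.078 m/day.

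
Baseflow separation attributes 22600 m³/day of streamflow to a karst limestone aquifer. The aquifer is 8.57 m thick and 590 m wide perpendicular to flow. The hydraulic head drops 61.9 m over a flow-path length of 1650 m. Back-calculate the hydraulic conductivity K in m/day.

119

Cross-sectional area A = 590 × 8.57 = 5056 m².
Hydraulic gradient i = Δh / L = 61.9 / 1650 = 0.03752.
From Q = K·A·i, K = Q / (A·i) = 22600 / (5056 × 0.03752) = 119.1 m/day.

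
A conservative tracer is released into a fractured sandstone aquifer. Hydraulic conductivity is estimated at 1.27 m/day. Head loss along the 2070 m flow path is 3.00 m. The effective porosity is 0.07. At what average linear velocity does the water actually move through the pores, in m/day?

0.0263

Hydraulic gradient i = Δh / L = 3.00 / 2070 = 0.001449.
Darcy flux q = K · i = 1.270 × 0.001449 = 0.001841 m/day.
Seepage velocity v = q / n_e = 0.001841 / 0.07 = 0.02629 m/day.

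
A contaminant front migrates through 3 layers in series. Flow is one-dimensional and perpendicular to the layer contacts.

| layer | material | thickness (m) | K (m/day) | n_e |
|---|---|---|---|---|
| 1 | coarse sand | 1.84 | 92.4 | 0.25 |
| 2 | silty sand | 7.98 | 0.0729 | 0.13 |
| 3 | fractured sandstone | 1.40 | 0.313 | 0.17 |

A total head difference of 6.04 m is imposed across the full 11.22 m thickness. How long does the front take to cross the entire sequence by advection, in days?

With flow normal to the layers, continuity requires the same specific discharge q through every layer.
Σ(b_i/K_i) = 1.84/92.4 + 7.98/0.0729 + 1.40/0.313 = 114.0 d.
q = Δh / Σ(b_i/K_i) = 6.04 / 114.0 = 0.05300 m/day.
In each layer the seepage velocity is v_i = q/n_i, so the layer transit time is t_i = b_i·n_i / q:
  layer 1 (coarse sand): t_1 = 1.84 × 0.25 / 0.05300 = 8.679 d
  layer 2 (silty sand): t_2 = 7.98 × 0.13 / 0.05300 = 19.57 d
  layer 3 (fractured sandstone): t_3 = 1.40 × 0.17 / 0.05300 = 4.490 d
Total t = Σ t_i = 32.74 days.

32.7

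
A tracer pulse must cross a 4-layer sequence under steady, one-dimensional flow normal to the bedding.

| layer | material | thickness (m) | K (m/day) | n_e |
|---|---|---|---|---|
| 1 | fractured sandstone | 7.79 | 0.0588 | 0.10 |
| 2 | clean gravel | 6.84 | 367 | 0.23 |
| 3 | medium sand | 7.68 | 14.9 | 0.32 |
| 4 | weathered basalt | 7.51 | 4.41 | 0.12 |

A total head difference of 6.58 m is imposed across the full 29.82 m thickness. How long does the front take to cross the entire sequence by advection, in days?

117

With flow normal to the layers, continuity requires the same specific discharge q through every layer.
Σ(b_i/K_i) = 7.79/0.0588 + 6.84/367 + 7.68/14.9 + 7.51/4.41 = 134.7 d.
q = Δh / Σ(b_i/K_i) = 6.58 / 134.7 = 0.04884 m/day.
In each layer the seepage velocity is v_i = q/n_i, so the layer transit time is t_i = b_i·n_i / q:
  layer 1 (fractured sandstone): t_1 = 7.79 × 0.10 / 0.04884 = 15.95 d
  layer 2 (clean gravel): t_2 = 6.84 × 0.23 / 0.04884 = 32.21 d
  layer 3 (medium sand): t_3 = 7.68 × 0.32 / 0.04884 = 50.32 d
  layer 4 (weathered basalt): t_4 = 7.51 × 0.12 / 0.04884 = 18.45 d
Total t = Σ t_i = 116.9 days.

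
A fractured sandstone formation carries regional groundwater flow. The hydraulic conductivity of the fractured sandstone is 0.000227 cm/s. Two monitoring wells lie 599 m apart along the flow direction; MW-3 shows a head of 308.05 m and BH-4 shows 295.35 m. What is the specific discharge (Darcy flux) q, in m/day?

0.00416

Convert K: 0.000227 cm/s × 864 = 0.1961 m/day.
Hydraulic gradient i = (308.05 − 295.35) / 599 = 12.7 / 599 = 0.02120.
Specific discharge q = K · i = 0.1961 × 0.02120 = 0.004158 m/day.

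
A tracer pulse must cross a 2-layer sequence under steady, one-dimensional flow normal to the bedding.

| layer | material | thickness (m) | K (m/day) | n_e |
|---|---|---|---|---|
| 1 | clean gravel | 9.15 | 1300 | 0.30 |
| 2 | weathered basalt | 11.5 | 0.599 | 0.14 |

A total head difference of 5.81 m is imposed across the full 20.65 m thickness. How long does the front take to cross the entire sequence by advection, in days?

14.4

With flow normal to the layers, continuity requires the same specific discharge q through every layer.
Σ(b_i/K_i) = 9.15/1300 + 11.5/0.599 = 19.21 d.
q = Δh / Σ(b_i/K_i) = 5.81 / 19.21 = 0.3025 m/day.
In each layer the seepage velocity is v_i = q/n_i, so the layer transit time is t_i = b_i·n_i / q:
  layer 1 (clean gravel): t_1 = 9.15 × 0.30 / 0.3025 = 9.074 d
  layer 2 (weathered basalt): t_2 = 11.5 × 0.14 / 0.3025 = 5.322 d
Total t = Σ t_i = 14.40 days.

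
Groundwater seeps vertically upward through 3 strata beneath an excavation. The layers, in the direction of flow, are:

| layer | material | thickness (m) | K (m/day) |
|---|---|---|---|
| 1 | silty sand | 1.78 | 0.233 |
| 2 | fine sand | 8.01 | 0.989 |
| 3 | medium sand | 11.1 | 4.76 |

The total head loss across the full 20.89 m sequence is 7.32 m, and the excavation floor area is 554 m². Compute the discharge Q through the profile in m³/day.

Flow is perpendicular to layering, so the layers act in series and the equivalent K is the thickness-weighted harmonic mean.
Total thickness L = 1.78 + 8.01 + 11.1 = 20.89 m.
Σ(b_i/K_i) = 1.78/0.233 + 8.01/0.989 + 11.1/4.76 = 18.07 d.
K_eq = L / Σ(b_i/K_i) = 20.89 / 18.07 = 1.156 m/day.
Q = K_eq · A · (Δh/L) = 1.156 × 554 × (7.32/20.89) = 224.4 m³/day.

224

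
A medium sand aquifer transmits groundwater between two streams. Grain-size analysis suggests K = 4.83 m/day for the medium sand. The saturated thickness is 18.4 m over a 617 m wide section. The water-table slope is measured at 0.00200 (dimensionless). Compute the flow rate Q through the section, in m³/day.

110

Cross-sectional area A = 617 × 18.4 = 11353 m².
Hydraulic gradient i = 0.00200.
Darcy's law: Q = K · A · i = 4.830 × 11353 × 0.002000 = 109.7 m³/day.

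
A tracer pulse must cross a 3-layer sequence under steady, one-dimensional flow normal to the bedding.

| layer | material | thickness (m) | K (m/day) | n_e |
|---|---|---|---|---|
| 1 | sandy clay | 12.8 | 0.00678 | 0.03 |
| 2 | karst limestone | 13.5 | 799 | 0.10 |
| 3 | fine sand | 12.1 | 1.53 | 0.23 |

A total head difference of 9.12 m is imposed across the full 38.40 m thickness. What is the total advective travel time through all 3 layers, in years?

2.57

With flow normal to the layers, continuity requires the same specific discharge q through every layer.
Σ(b_i/K_i) = 12.8/0.00678 + 13.5/799 + 12.1/1.53 = 1896 d.
q = Δh / Σ(b_i/K_i) = 9.12 / 1896 = 0.004811 m/day.
In each layer the seepage velocity is v_i = q/n_i, so the layer transit time is t_i = b_i·n_i / q:
  layer 1 (sandy clay): t_1 = 12.8 × 0.03 / 0.004811 = 79.82 d
  layer 2 (karst limestone): t_2 = 13.5 × 0.10 / 0.004811 = 280.6 d
  layer 3 (fine sand): t_3 = 12.1 × 0.23 / 0.004811 = 578.5 d
Total t = Σ t_i = 939.0 days = 2.571 years.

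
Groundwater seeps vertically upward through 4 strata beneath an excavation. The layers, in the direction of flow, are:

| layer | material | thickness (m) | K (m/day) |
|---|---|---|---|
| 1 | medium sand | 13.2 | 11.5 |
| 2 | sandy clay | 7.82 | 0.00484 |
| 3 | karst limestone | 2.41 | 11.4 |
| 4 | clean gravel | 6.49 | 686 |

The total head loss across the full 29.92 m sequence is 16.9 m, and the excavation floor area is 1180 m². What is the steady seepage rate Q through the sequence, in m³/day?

Flow is perpendicular to layering, so the layers act in series and the equivalent K is the thickness-weighted harmonic mean.
Total thickness L = 13.2 + 7.82 + 2.41 + 6.49 = 29.92 m.
Σ(b_i/K_i) = 13.2/11.5 + 7.82/0.00484 + 2.41/11.4 + 6.49/686 = 1617 d.
K_eq = L / Σ(b_i/K_i) = 29.92 / 1617 = 0.01850 m/day.
Q = K_eq · A · (Δh/L) = 0.01850 × 1180 × (16.9/29.92) = 12.33 m³/day.

12.3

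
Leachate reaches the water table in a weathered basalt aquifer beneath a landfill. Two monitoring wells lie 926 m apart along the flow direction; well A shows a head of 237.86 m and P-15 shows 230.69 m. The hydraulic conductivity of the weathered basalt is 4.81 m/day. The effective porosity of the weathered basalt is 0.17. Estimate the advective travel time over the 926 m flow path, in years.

Hydraulic gradient i = (237.86 − 230.69) / 926 = 7.17 / 926 = 0.007743.
Darcy flux q = K · i = 4.810 × 0.007743 = 0.03724 m/day.
Seepage velocity v = q / n_e = 0.03724 / 0.17 = 0.2191 m/day.
Travel time t = L / v = 926 / 0.2191 = 4227 days = 11.57 years.

11.6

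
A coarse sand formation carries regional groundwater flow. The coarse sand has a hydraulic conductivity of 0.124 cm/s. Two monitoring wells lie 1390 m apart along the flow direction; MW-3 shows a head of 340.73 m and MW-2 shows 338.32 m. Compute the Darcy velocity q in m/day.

Convert K: 0.124 cm/s × 864 = 107.1 m/day.
Hydraulic gradient i = (340.73 − 338.32) / 1390 = 2.41 / 1390 = 0.001734.
Specific discharge q = K · i = 107.1 × 0.001734 = 0.1858 m/day.

0.186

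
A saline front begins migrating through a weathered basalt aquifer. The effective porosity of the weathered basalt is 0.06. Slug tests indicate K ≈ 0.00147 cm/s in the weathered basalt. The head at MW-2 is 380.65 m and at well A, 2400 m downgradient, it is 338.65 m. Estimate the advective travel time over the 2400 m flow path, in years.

17.7

Convert K: 0.00147 cm/s × 864 = 1.270 m/day.
Hydraulic gradient i = (380.65 − 338.65) / 2400 = 42 / 2400 = 0.01750.
Darcy flux q = K · i = 1.270 × 0.01750 = 0.02223 m/day.
Seepage velocity v = q / n_e = 0.02223 / 0.06 = 0.3704 m/day.
Travel time t = L / v = 2400 / 0.3704 = 6479 days = 17.74 years.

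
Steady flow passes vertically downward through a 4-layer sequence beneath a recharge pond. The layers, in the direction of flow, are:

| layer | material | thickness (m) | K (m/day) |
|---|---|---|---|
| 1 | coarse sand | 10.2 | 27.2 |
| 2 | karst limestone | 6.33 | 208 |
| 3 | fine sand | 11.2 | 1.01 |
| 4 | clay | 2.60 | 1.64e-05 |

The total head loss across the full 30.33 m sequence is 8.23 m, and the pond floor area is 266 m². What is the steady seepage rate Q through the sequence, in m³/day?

Flow is perpendicular to layering, so the layers act in series and the equivalent K is the thickness-weighted harmonic mean.
Total thickness L = 10.2 + 6.33 + 11.2 + 2.60 = 30.33 m.
Σ(b_i/K_i) = 10.2/27.2 + 6.33/208 + 11.2/1.01 + 2.60/1.64e-05 = 1.585e+05 d.
K_eq = L / Σ(b_i/K_i) = 30.33 / 1.585e+05 = 0.0001913 m/day.
Q = K_eq · A · (Δh/L) = 0.0001913 × 266 × (8.23/30.33) = 0.01381 m³/day.

0.0138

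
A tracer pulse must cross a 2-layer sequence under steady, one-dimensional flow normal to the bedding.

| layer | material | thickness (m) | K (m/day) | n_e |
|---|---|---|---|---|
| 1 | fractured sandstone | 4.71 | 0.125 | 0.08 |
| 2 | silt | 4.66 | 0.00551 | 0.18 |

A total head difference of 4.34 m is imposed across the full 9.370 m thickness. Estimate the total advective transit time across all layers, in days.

247

With flow normal to the layers, continuity requires the same specific discharge q through every layer.
Σ(b_i/K_i) = 4.71/0.125 + 4.66/0.00551 = 883.4 d.
q = Δh / Σ(b_i/K_i) = 4.34 / 883.4 = 0.004913 m/day.
In each layer the seepage velocity is v_i = q/n_i, so the layer transit time is t_i = b_i·n_i / q:
  layer 1 (fractured sandstone): t_1 = 4.71 × 0.08 / 0.004913 = 76.70 d
  layer 2 (silt): t_2 = 4.66 × 0.18 / 0.004913 = 170.7 d
Total t = Σ t_i = 247.4 days.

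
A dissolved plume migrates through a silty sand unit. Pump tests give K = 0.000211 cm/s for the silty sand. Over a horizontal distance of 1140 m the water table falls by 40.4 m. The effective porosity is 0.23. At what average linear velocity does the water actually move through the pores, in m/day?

Convert K: 0.000211 cm/s × 864 = 0.1823 m/day.
Hydraulic gradient i = Δh / L = 40.4 / 1140 = 0.03544.
Darcy flux q = K · i = 0.1823 × 0.03544 = 0.006461 m/day.
Seepage velocity v = q / n_e = 0.006461 / 0.23 = 0.02809 m/day.

0.0281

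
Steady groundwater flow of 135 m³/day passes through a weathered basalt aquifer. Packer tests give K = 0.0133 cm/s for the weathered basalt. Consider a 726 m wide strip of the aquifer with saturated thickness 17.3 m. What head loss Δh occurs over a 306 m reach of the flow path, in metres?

Convert K: 0.0133 cm/s × 864 = 11.49 m/day.
Cross-sectional area A = 726 × 17.3 = 12560 m².
From Q = K·A·i, i = Q / (K·A) = 135 / (11.49 × 12560) = 0.0009354.
Head loss Δh = i · L = 0.0009354 × 306 = 0.2862 m.

0.286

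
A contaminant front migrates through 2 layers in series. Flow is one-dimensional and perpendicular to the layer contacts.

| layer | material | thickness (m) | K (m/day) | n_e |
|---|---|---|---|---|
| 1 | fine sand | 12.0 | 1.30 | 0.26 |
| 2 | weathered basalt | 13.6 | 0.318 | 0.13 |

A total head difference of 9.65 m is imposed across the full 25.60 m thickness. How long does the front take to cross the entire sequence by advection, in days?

With flow normal to the layers, continuity requires the same specific discharge q through every layer.
Σ(b_i/K_i) = 12.0/1.30 + 13.6/0.318 = 52.00 d.
q = Δh / Σ(b_i/K_i) = 9.65 / 52.00 = 0.1856 m/day.
In each layer the seepage velocity is v_i = q/n_i, so the layer transit time is t_i = b_i·n_i / q:
  layer 1 (fine sand): t_1 = 12.0 × 0.26 / 0.1856 = 16.81 d
  layer 2 (weathered basalt): t_2 = 13.6 × 0.13 / 0.1856 = 9.527 d
Total t = Σ t_i = 26.34 days.

26.3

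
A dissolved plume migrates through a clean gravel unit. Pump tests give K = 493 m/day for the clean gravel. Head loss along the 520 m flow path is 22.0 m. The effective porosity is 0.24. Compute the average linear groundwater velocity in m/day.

86.9

Hydraulic gradient i = Δh / L = 22.0 / 520 = 0.04231.
Darcy flux q = K · i = 493.0 × 0.04231 = 20.86 m/day.
Seepage velocity v = q / n_e = 20.86 / 0.24 = 86.91 m/day.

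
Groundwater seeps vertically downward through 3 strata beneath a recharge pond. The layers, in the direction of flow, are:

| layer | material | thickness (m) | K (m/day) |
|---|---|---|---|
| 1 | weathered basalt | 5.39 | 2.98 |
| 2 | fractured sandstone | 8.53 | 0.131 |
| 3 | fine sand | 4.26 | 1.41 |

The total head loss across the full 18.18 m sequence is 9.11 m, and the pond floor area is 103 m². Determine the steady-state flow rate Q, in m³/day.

13.4

Flow is perpendicular to layering, so the layers act in series and the equivalent K is the thickness-weighted harmonic mean.
Total thickness L = 5.39 + 8.53 + 4.26 = 18.18 m.
Σ(b_i/K_i) = 5.39/2.98 + 8.53/0.131 + 4.26/1.41 = 69.94 d.
K_eq = L / Σ(b_i/K_i) = 18.18 / 69.94 = 0.2599 m/day.
Q = K_eq · A · (Δh/L) = 0.2599 × 103 × (9.11/18.18) = 13.42 m³/day.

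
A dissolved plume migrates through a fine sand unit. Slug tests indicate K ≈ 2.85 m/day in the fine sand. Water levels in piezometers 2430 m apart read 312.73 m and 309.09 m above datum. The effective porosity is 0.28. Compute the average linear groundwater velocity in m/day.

0.0152

Hydraulic gradient i = (312.73 − 309.09) / 2430 = 3.64 / 2430 = 0.001498.
Darcy flux q = K · i = 2.850 × 0.001498 = 0.004269 m/day.
Seepage velocity v = q / n_e = 0.004269 / 0.28 = 0.01525 m/day.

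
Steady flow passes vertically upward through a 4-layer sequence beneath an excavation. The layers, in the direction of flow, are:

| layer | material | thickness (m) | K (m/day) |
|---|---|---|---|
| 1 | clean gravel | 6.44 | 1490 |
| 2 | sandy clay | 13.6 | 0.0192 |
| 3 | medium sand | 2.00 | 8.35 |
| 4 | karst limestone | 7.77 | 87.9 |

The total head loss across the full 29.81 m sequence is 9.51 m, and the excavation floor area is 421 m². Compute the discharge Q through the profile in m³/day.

5.65

Flow is perpendicular to layering, so the layers act in series and the equivalent K is the thickness-weighted harmonic mean.
Total thickness L = 6.44 + 13.6 + 2.00 + 7.77 = 29.81 m.
Σ(b_i/K_i) = 6.44/1490 + 13.6/0.0192 + 2.00/8.35 + 7.77/87.9 = 708.7 d.
K_eq = L / Σ(b_i/K_i) = 29.81 / 708.7 = 0.04206 m/day.
Q = K_eq · A · (Δh/L) = 0.04206 × 421 × (9.51/29.81) = 5.650 m³/day.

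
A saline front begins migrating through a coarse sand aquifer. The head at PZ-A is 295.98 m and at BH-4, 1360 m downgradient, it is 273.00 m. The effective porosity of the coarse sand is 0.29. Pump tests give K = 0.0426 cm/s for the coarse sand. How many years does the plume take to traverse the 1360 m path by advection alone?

Convert K: 0.0426 cm/s × 864 = 36.81 m/day.
Hydraulic gradient i = (295.98 − 273.00) / 1360 = 22.98 / 1360 = 0.01690.
Darcy flux q = K · i = 36.81 × 0.01690 = 0.6219 m/day.
Seepage velocity v = q / n_e = 0.6219 / 0.29 = 2.145 m/day.
Travel time t = L / v = 1360 / 2.145 = 634.2 days = 1.736 years.

1.74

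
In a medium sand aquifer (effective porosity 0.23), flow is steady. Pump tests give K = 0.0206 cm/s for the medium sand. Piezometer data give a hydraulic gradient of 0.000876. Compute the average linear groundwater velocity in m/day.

0.0678

Convert K: 0.0206 cm/s × 864 = 17.80 m/day.
Hydraulic gradient i = 0.000876.
Darcy flux q = K · i = 17.80 × 0.0008760 = 0.01559 m/day.
Seepage velocity v = q / n_e = 0.01559 / 0.23 = 0.06779 m/day.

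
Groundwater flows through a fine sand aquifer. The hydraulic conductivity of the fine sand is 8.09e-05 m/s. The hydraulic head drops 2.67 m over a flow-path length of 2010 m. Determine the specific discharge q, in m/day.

Convert K: 8.09e-05 m/s × 86400 = 6.990 m/day.
Hydraulic gradient i = Δh / L = 2.67 / 2010 = 0.001328.
Specific discharge q = K · i = 6.990 × 0.001328 = 0.009285 m/day.

0.00928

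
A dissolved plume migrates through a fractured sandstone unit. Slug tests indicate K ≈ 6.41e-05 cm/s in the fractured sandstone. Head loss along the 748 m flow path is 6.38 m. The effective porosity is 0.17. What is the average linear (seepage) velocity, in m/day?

Convert K: 6.41e-05 cm/s × 864 = 0.05538 m/day.
Hydraulic gradient i = Δh / L = 6.38 / 748 = 0.008529.
Darcy flux q = K · i = 0.05538 × 0.008529 = 0.0004724 m/day.
Seepage velocity v = q / n_e = 0.0004724 / 0.17 = 0.002779 m/day.

0.00278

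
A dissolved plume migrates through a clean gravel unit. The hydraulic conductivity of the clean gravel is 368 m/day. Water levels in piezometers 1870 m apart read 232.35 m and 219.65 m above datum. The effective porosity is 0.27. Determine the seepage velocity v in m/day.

Hydraulic gradient i = (232.35 − 219.65) / 1870 = 12.7 / 1870 = 0.006791.
Darcy flux q = K · i = 368.0 × 0.006791 = 2.499 m/day.
Seepage velocity v = q / n_e = 2.499 / 0.27 = 9.256 m/day.

9.26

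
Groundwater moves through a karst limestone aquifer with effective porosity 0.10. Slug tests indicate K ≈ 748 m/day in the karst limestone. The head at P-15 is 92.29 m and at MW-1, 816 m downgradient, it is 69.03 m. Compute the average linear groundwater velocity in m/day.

213

Hydraulic gradient i = (92.29 − 69.03) / 816 = 23.26 / 816 = 0.02850.
Darcy flux q = K · i = 748.0 × 0.02850 = 21.32 m/day.
Seepage velocity v = q / n_e = 21.32 / 0.10 = 213.2 m/day.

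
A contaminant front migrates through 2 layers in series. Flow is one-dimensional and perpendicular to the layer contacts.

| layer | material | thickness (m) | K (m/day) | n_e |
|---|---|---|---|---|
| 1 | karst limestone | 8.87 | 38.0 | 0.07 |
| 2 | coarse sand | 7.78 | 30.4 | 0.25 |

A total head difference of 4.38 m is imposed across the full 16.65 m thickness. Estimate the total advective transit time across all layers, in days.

0.287

With flow normal to the layers, continuity requires the same specific discharge q through every layer.
Σ(b_i/K_i) = 8.87/38.0 + 7.78/30.4 = 0.4893 d.
q = Δh / Σ(b_i/K_i) = 4.38 / 0.4893 = 8.951 m/day.
In each layer the seepage velocity is v_i = q/n_i, so the layer transit time is t_i = b_i·n_i / q:
  layer 1 (karst limestone): t_1 = 8.87 × 0.07 / 8.951 = 0.06937 d
  layer 2 (coarse sand): t_2 = 7.78 × 0.25 / 8.951 = 0.2173 d
Total t = Σ t_i = 0.2867 days.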